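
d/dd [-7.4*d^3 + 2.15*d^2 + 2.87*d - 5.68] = -22.2*d^2 + 4.3*d + 2.87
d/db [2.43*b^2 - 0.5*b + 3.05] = 4.86*b - 0.5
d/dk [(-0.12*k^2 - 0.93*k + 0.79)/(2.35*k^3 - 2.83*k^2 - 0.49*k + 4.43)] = (0.282*k^4 + 4.371*k^3 - 8.1426*k^2 + 3.4082*k - 3.7328)/(5.5225*k^6 - 13.301*k^5 + 5.7059*k^4 + 23.5944*k^3 - 24.8337*k^2 - 4.3414*k + 19.6249)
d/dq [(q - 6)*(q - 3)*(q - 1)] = 3*q^2 - 20*q + 27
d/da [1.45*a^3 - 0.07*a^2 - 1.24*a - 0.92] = 4.35*a^2 - 0.14*a - 1.24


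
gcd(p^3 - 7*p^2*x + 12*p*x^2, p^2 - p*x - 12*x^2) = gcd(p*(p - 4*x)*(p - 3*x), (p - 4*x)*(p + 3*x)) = -p + 4*x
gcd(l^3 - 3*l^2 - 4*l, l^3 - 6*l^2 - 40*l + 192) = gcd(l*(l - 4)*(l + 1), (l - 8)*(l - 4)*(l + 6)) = l - 4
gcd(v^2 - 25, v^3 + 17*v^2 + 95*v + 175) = v + 5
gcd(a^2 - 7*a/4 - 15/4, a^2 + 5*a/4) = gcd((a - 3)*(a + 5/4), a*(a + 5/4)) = a + 5/4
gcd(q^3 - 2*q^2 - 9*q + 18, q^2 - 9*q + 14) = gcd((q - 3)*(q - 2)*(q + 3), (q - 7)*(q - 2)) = q - 2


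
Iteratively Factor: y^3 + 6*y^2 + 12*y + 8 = (y + 2)*(y^2 + 4*y + 4) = (y + 2)^2*(y + 2)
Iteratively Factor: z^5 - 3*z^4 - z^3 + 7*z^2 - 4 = (z + 1)*(z^4 - 4*z^3 + 3*z^2 + 4*z - 4) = (z - 1)*(z + 1)*(z^3 - 3*z^2 + 4) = (z - 1)*(z + 1)^2*(z^2 - 4*z + 4) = (z - 2)*(z - 1)*(z + 1)^2*(z - 2)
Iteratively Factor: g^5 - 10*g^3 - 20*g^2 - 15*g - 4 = (g + 1)*(g^4 - g^3 - 9*g^2 - 11*g - 4) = (g + 1)^2*(g^3 - 2*g^2 - 7*g - 4) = (g + 1)^3*(g^2 - 3*g - 4) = (g + 1)^4*(g - 4)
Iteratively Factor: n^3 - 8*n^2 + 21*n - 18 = (n - 2)*(n^2 - 6*n + 9) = (n - 3)*(n - 2)*(n - 3)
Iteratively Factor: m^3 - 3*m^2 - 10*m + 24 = (m + 3)*(m^2 - 6*m + 8) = (m - 2)*(m + 3)*(m - 4)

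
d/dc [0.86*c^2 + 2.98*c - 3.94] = 1.72*c + 2.98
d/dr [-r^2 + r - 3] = 1 - 2*r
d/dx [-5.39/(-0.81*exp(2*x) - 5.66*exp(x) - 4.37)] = (-8.7318*exp(x) - 30.5074)*exp(x)/(0.81*exp(2*x) + 5.66*exp(x) + 4.37)^2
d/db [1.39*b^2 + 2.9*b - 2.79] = 2.78*b + 2.9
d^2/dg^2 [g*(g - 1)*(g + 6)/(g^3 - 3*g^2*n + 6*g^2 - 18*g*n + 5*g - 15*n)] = 2*(g*(g - 1)*(g + 6)*(3*g^2 - 6*g*n + 12*g - 18*n + 5)^2 + (3*g + 5)*(g^3 - 3*g^2*n + 6*g^2 - 18*g*n + 5*g - 15*n)^2 - (3*g*(g - 1)*(g + 6)*(g - n + 2) + g*(g - 1)*(3*g^2 - 6*g*n + 12*g - 18*n + 5) + g*(g + 6)*(3*g^2 - 6*g*n + 12*g - 18*n + 5) + (g - 1)*(g + 6)*(3*g^2 - 6*g*n + 12*g - 18*n + 5))*(g^3 - 3*g^2*n + 6*g^2 - 18*g*n + 5*g - 15*n))/(g^3 - 3*g^2*n + 6*g^2 - 18*g*n + 5*g - 15*n)^3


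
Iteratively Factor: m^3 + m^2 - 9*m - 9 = (m + 3)*(m^2 - 2*m - 3) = (m - 3)*(m + 3)*(m + 1)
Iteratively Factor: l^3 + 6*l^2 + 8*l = (l + 4)*(l^2 + 2*l) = (l + 2)*(l + 4)*(l)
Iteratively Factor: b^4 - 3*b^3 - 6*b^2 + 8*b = (b)*(b^3 - 3*b^2 - 6*b + 8) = b*(b - 1)*(b^2 - 2*b - 8) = b*(b - 4)*(b - 1)*(b + 2)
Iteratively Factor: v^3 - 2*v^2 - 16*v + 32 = (v + 4)*(v^2 - 6*v + 8) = (v - 4)*(v + 4)*(v - 2)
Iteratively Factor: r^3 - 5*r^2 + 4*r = (r - 1)*(r^2 - 4*r) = (r - 4)*(r - 1)*(r)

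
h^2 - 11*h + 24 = (h - 8)*(h - 3)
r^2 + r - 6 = (r - 2)*(r + 3)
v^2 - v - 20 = (v - 5)*(v + 4)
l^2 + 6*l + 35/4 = (l + 5/2)*(l + 7/2)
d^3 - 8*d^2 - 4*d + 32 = (d - 8)*(d - 2)*(d + 2)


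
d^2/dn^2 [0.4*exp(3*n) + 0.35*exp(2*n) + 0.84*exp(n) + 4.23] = (3.6*exp(2*n) + 1.4*exp(n) + 0.84)*exp(n)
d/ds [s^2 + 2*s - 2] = 2*s + 2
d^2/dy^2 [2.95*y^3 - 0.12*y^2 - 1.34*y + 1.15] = 17.7*y - 0.24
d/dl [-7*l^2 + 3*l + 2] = 3 - 14*l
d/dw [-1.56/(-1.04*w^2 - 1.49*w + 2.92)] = (-3.2448*w - 2.3244)/(1.04*w^2 + 1.49*w - 2.92)^2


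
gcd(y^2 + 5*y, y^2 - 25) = y + 5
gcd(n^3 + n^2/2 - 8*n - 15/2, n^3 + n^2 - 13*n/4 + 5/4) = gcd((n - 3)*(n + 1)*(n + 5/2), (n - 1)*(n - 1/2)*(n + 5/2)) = n + 5/2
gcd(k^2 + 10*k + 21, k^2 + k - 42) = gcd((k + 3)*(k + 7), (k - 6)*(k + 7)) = k + 7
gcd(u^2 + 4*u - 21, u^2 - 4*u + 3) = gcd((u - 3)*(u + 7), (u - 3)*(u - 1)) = u - 3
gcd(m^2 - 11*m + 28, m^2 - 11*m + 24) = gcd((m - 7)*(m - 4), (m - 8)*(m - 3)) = 1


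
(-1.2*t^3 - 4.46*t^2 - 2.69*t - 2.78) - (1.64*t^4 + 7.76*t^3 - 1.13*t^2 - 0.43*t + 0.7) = -1.64*t^4 - 8.96*t^3 - 3.33*t^2 - 2.26*t - 3.48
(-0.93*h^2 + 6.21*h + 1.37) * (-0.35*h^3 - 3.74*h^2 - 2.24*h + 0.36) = 0.3255*h^5 + 1.3047*h^4 - 21.6217*h^3 - 19.369*h^2 - 0.833200000000001*h + 0.4932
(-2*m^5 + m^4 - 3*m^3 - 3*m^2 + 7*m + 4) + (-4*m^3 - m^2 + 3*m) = -2*m^5 + m^4 - 7*m^3 - 4*m^2 + 10*m + 4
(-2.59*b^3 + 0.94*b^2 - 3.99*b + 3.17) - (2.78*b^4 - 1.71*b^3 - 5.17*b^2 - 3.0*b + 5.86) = -2.78*b^4 - 0.88*b^3 + 6.11*b^2 - 0.99*b - 2.69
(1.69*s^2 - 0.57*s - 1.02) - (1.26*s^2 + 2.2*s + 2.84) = 0.43*s^2 - 2.77*s - 3.86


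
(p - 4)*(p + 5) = p^2 + p - 20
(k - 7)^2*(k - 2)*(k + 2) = k^4 - 14*k^3 + 45*k^2 + 56*k - 196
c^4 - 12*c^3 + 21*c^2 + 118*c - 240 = (c - 8)*(c - 5)*(c - 2)*(c + 3)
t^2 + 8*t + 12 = (t + 2)*(t + 6)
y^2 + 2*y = y*(y + 2)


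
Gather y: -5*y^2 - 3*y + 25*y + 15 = -5*y^2 + 22*y + 15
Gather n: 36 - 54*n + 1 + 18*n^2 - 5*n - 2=18*n^2 - 59*n + 35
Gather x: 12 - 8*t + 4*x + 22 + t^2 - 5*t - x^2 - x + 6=t^2 - 13*t - x^2 + 3*x + 40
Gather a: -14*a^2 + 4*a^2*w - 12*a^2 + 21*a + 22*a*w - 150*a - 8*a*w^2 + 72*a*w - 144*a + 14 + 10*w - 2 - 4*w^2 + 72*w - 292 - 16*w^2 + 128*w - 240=a^2*(4*w - 26) + a*(-8*w^2 + 94*w - 273) - 20*w^2 + 210*w - 520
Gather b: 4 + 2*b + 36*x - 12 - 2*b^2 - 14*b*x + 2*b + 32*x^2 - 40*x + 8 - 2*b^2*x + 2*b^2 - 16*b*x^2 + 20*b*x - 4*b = -2*b^2*x + b*(-16*x^2 + 6*x) + 32*x^2 - 4*x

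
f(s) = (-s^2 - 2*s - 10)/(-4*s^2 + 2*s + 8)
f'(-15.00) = 0.00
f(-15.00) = 0.22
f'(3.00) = -0.77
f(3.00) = 1.14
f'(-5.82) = 0.01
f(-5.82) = 0.23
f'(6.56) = -0.05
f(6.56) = 0.44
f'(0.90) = -2.10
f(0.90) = -1.92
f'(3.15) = -0.62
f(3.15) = 1.03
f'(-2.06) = 0.93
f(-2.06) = 0.77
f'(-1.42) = 14.23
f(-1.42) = 3.16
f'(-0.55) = 1.66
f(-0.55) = -1.62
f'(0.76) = -1.44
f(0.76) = -1.68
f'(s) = (-2*s - 2)/(-4*s^2 + 2*s + 8) + (8*s - 2)*(-s^2 - 2*s - 10)/(-4*s^2 + 2*s + 8)^2 = (-5*s^2 - 48*s + 2)/(2*(4*s^4 - 4*s^3 - 15*s^2 + 8*s + 16))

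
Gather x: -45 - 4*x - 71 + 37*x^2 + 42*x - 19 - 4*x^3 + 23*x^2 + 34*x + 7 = -4*x^3 + 60*x^2 + 72*x - 128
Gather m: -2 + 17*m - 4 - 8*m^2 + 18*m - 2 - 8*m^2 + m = -16*m^2 + 36*m - 8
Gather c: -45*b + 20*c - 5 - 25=-45*b + 20*c - 30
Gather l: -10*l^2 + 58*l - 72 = -10*l^2 + 58*l - 72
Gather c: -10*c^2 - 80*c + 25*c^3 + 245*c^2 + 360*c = 25*c^3 + 235*c^2 + 280*c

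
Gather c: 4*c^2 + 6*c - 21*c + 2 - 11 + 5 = 4*c^2 - 15*c - 4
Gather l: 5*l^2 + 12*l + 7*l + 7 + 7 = 5*l^2 + 19*l + 14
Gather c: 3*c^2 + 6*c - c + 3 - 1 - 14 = 3*c^2 + 5*c - 12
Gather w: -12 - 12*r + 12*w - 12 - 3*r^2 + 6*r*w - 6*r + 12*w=-3*r^2 - 18*r + w*(6*r + 24) - 24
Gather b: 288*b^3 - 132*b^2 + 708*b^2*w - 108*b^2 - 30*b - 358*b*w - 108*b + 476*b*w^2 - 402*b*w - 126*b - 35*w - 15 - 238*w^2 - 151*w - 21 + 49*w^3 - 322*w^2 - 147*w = 288*b^3 + b^2*(708*w - 240) + b*(476*w^2 - 760*w - 264) + 49*w^3 - 560*w^2 - 333*w - 36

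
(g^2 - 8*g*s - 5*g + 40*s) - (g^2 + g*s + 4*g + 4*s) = -9*g*s - 9*g + 36*s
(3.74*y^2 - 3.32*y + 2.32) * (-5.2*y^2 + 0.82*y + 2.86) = -19.448*y^4 + 20.3308*y^3 - 4.09*y^2 - 7.5928*y + 6.6352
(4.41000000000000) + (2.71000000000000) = 7.12000000000000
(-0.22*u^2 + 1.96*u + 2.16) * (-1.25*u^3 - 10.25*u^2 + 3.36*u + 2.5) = 0.275*u^5 - 0.195*u^4 - 23.5292*u^3 - 16.1044*u^2 + 12.1576*u + 5.4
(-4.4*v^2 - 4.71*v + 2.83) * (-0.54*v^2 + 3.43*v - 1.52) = 2.376*v^4 - 12.5486*v^3 - 10.9955*v^2 + 16.8661*v - 4.3016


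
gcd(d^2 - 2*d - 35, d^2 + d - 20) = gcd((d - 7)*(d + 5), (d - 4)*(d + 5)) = d + 5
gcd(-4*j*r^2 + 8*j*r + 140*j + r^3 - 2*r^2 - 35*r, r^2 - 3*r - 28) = r - 7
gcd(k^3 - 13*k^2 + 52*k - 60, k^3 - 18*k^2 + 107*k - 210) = k^2 - 11*k + 30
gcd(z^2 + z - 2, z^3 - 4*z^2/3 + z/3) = z - 1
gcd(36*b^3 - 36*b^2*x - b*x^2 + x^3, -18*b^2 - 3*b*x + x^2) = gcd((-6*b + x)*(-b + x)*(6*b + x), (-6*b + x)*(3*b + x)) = -6*b + x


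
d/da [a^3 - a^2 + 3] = a*(3*a - 2)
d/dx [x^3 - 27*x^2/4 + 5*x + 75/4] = 3*x^2 - 27*x/2 + 5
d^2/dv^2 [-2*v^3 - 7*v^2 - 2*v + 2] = -12*v - 14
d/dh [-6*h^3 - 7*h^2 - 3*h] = -18*h^2 - 14*h - 3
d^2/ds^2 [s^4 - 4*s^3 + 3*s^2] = 12*s^2 - 24*s + 6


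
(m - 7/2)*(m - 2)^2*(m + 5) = m^4 - 5*m^3/2 - 39*m^2/2 + 76*m - 70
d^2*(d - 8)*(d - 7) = d^4 - 15*d^3 + 56*d^2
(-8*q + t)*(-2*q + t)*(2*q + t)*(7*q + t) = 224*q^4 + 4*q^3*t - 60*q^2*t^2 - q*t^3 + t^4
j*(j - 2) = j^2 - 2*j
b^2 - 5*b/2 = b*(b - 5/2)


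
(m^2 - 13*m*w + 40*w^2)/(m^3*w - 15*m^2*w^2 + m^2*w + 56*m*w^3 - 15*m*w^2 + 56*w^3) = (-m + 5*w)/(w*(-m^2 + 7*m*w - m + 7*w))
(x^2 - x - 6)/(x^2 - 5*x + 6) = (x + 2)/(x - 2)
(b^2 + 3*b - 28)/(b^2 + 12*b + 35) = (b - 4)/(b + 5)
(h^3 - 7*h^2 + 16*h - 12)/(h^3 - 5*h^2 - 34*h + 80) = (h^2 - 5*h + 6)/(h^2 - 3*h - 40)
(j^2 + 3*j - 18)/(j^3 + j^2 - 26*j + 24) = (j - 3)/(j^2 - 5*j + 4)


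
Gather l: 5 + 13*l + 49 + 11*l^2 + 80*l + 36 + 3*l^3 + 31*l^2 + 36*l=3*l^3 + 42*l^2 + 129*l + 90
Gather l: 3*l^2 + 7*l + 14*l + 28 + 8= 3*l^2 + 21*l + 36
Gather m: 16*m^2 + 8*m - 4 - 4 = 16*m^2 + 8*m - 8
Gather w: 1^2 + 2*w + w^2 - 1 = w^2 + 2*w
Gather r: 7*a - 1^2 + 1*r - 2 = 7*a + r - 3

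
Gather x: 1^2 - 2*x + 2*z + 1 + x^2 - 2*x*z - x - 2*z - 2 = x^2 + x*(-2*z - 3)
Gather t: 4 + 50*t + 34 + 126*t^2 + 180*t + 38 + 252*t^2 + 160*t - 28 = 378*t^2 + 390*t + 48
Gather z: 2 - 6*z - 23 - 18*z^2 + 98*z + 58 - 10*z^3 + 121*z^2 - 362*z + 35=-10*z^3 + 103*z^2 - 270*z + 72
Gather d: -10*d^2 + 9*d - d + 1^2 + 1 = -10*d^2 + 8*d + 2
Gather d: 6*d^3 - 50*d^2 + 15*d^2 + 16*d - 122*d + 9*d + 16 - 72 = 6*d^3 - 35*d^2 - 97*d - 56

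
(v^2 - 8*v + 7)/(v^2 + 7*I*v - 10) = (v^2 - 8*v + 7)/(v^2 + 7*I*v - 10)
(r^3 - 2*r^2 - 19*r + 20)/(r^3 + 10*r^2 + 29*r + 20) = (r^2 - 6*r + 5)/(r^2 + 6*r + 5)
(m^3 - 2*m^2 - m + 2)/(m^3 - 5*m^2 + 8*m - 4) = (m + 1)/(m - 2)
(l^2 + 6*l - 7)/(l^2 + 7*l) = (l - 1)/l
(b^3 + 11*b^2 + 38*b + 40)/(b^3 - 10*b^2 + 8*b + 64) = (b^2 + 9*b + 20)/(b^2 - 12*b + 32)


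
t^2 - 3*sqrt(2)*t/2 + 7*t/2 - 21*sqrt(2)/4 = (t + 7/2)*(t - 3*sqrt(2)/2)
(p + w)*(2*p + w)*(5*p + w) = 10*p^3 + 17*p^2*w + 8*p*w^2 + w^3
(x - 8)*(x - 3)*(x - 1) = x^3 - 12*x^2 + 35*x - 24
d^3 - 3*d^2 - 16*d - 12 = (d - 6)*(d + 1)*(d + 2)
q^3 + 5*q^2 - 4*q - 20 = (q - 2)*(q + 2)*(q + 5)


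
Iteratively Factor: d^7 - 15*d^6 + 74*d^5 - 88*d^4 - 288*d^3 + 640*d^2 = (d)*(d^6 - 15*d^5 + 74*d^4 - 88*d^3 - 288*d^2 + 640*d) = d*(d - 4)*(d^5 - 11*d^4 + 30*d^3 + 32*d^2 - 160*d) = d*(d - 4)*(d + 2)*(d^4 - 13*d^3 + 56*d^2 - 80*d) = d*(d - 4)^2*(d + 2)*(d^3 - 9*d^2 + 20*d) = d^2*(d - 4)^2*(d + 2)*(d^2 - 9*d + 20) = d^2*(d - 4)^3*(d + 2)*(d - 5)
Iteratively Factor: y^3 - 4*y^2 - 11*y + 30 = (y + 3)*(y^2 - 7*y + 10) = (y - 2)*(y + 3)*(y - 5)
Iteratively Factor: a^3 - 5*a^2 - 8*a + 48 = (a - 4)*(a^2 - a - 12) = (a - 4)*(a + 3)*(a - 4)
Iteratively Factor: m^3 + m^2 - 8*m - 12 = (m - 3)*(m^2 + 4*m + 4) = (m - 3)*(m + 2)*(m + 2)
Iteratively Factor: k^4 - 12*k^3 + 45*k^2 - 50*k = (k)*(k^3 - 12*k^2 + 45*k - 50) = k*(k - 5)*(k^2 - 7*k + 10) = k*(k - 5)*(k - 2)*(k - 5)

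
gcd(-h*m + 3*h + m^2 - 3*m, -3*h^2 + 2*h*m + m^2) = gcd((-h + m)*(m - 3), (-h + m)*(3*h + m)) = h - m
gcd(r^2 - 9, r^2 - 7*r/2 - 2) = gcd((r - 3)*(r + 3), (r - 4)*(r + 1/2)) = 1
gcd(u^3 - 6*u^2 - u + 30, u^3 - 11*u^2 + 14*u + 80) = u^2 - 3*u - 10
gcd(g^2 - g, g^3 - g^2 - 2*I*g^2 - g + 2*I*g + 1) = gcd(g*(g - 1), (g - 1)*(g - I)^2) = g - 1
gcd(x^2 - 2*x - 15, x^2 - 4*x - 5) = x - 5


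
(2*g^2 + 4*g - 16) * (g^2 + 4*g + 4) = 2*g^4 + 12*g^3 + 8*g^2 - 48*g - 64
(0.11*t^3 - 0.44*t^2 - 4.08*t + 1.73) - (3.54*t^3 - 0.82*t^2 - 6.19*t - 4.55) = -3.43*t^3 + 0.38*t^2 + 2.11*t + 6.28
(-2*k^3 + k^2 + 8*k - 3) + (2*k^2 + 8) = -2*k^3 + 3*k^2 + 8*k + 5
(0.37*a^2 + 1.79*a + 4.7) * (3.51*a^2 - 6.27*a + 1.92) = 1.2987*a^4 + 3.963*a^3 + 5.9841*a^2 - 26.0322*a + 9.024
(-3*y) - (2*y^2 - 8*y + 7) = -2*y^2 + 5*y - 7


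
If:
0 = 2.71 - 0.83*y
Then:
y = 3.27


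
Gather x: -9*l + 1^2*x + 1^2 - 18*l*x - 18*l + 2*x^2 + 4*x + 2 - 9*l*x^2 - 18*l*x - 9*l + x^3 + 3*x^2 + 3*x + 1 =-36*l + x^3 + x^2*(5 - 9*l) + x*(8 - 36*l) + 4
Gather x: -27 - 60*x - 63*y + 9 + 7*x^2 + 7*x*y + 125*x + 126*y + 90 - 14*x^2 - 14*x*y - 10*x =-7*x^2 + x*(55 - 7*y) + 63*y + 72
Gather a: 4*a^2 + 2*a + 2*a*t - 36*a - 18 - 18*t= 4*a^2 + a*(2*t - 34) - 18*t - 18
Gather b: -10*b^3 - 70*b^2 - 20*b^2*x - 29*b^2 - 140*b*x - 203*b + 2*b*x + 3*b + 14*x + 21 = -10*b^3 + b^2*(-20*x - 99) + b*(-138*x - 200) + 14*x + 21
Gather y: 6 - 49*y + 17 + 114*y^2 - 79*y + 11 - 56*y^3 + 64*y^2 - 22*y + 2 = -56*y^3 + 178*y^2 - 150*y + 36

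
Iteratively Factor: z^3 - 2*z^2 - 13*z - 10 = (z - 5)*(z^2 + 3*z + 2) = (z - 5)*(z + 2)*(z + 1)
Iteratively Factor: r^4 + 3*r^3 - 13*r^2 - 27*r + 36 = (r + 4)*(r^3 - r^2 - 9*r + 9) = (r - 3)*(r + 4)*(r^2 + 2*r - 3) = (r - 3)*(r - 1)*(r + 4)*(r + 3)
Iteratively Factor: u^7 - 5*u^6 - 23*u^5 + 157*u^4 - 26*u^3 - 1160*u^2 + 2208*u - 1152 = (u - 2)*(u^6 - 3*u^5 - 29*u^4 + 99*u^3 + 172*u^2 - 816*u + 576) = (u - 2)*(u + 4)*(u^5 - 7*u^4 - u^3 + 103*u^2 - 240*u + 144) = (u - 2)*(u + 4)^2*(u^4 - 11*u^3 + 43*u^2 - 69*u + 36) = (u - 2)*(u - 1)*(u + 4)^2*(u^3 - 10*u^2 + 33*u - 36) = (u - 3)*(u - 2)*(u - 1)*(u + 4)^2*(u^2 - 7*u + 12) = (u - 4)*(u - 3)*(u - 2)*(u - 1)*(u + 4)^2*(u - 3)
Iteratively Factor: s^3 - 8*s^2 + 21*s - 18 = (s - 2)*(s^2 - 6*s + 9) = (s - 3)*(s - 2)*(s - 3)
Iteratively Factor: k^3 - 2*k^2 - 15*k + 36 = (k - 3)*(k^2 + k - 12) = (k - 3)*(k + 4)*(k - 3)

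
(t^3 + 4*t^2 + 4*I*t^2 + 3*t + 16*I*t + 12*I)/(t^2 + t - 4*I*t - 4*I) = (t^2 + t*(3 + 4*I) + 12*I)/(t - 4*I)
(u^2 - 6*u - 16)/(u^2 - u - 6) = (u - 8)/(u - 3)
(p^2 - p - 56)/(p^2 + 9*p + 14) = (p - 8)/(p + 2)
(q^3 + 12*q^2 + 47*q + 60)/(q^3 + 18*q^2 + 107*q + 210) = (q^2 + 7*q + 12)/(q^2 + 13*q + 42)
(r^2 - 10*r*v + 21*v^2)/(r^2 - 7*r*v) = (r - 3*v)/r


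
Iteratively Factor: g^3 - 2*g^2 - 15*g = (g - 5)*(g^2 + 3*g) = g*(g - 5)*(g + 3)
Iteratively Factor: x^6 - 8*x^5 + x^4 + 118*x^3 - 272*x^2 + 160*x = (x - 1)*(x^5 - 7*x^4 - 6*x^3 + 112*x^2 - 160*x) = (x - 4)*(x - 1)*(x^4 - 3*x^3 - 18*x^2 + 40*x) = (x - 4)*(x - 2)*(x - 1)*(x^3 - x^2 - 20*x) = (x - 4)*(x - 2)*(x - 1)*(x + 4)*(x^2 - 5*x) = x*(x - 4)*(x - 2)*(x - 1)*(x + 4)*(x - 5)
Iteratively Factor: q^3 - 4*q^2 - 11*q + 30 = (q + 3)*(q^2 - 7*q + 10) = (q - 5)*(q + 3)*(q - 2)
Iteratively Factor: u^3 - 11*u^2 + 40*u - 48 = (u - 3)*(u^2 - 8*u + 16) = (u - 4)*(u - 3)*(u - 4)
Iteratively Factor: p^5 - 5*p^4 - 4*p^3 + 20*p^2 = (p - 2)*(p^4 - 3*p^3 - 10*p^2) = p*(p - 2)*(p^3 - 3*p^2 - 10*p) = p*(p - 2)*(p + 2)*(p^2 - 5*p) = p*(p - 5)*(p - 2)*(p + 2)*(p)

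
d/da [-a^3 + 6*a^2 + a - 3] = -3*a^2 + 12*a + 1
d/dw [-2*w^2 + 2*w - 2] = 2 - 4*w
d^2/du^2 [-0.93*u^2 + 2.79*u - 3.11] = -1.86000000000000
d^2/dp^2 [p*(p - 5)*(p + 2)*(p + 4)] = 12*p^2 + 6*p - 44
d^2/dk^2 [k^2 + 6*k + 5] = 2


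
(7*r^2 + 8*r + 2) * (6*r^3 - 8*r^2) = 42*r^5 - 8*r^4 - 52*r^3 - 16*r^2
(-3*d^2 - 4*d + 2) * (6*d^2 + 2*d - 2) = -18*d^4 - 30*d^3 + 10*d^2 + 12*d - 4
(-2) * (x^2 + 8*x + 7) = -2*x^2 - 16*x - 14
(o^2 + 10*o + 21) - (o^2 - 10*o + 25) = 20*o - 4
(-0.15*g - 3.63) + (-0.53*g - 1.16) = -0.68*g - 4.79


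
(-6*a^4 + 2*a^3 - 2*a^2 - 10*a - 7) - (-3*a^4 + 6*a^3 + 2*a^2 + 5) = -3*a^4 - 4*a^3 - 4*a^2 - 10*a - 12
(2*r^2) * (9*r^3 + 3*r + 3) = 18*r^5 + 6*r^3 + 6*r^2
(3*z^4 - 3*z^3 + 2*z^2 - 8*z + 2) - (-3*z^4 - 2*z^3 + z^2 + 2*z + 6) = 6*z^4 - z^3 + z^2 - 10*z - 4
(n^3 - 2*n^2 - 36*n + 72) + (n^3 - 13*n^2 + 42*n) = 2*n^3 - 15*n^2 + 6*n + 72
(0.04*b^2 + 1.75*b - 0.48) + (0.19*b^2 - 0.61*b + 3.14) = 0.23*b^2 + 1.14*b + 2.66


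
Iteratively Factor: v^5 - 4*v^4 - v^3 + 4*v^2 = (v + 1)*(v^4 - 5*v^3 + 4*v^2) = v*(v + 1)*(v^3 - 5*v^2 + 4*v) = v^2*(v + 1)*(v^2 - 5*v + 4) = v^2*(v - 1)*(v + 1)*(v - 4)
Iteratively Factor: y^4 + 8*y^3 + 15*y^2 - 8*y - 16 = (y - 1)*(y^3 + 9*y^2 + 24*y + 16) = (y - 1)*(y + 4)*(y^2 + 5*y + 4) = (y - 1)*(y + 4)^2*(y + 1)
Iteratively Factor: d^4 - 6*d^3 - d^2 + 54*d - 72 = (d - 2)*(d^3 - 4*d^2 - 9*d + 36) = (d - 4)*(d - 2)*(d^2 - 9) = (d - 4)*(d - 2)*(d + 3)*(d - 3)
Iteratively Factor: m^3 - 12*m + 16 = (m - 2)*(m^2 + 2*m - 8) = (m - 2)^2*(m + 4)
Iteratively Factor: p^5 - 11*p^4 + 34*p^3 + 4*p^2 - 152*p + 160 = (p + 2)*(p^4 - 13*p^3 + 60*p^2 - 116*p + 80) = (p - 2)*(p + 2)*(p^3 - 11*p^2 + 38*p - 40) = (p - 2)^2*(p + 2)*(p^2 - 9*p + 20) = (p - 5)*(p - 2)^2*(p + 2)*(p - 4)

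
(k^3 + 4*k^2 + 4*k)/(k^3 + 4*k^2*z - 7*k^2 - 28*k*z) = (k^2 + 4*k + 4)/(k^2 + 4*k*z - 7*k - 28*z)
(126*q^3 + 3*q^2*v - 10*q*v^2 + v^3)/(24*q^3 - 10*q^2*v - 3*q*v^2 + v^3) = (42*q^2 - 13*q*v + v^2)/(8*q^2 - 6*q*v + v^2)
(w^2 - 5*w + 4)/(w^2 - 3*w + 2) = (w - 4)/(w - 2)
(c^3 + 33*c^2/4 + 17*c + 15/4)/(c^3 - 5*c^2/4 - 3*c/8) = 2*(c^2 + 8*c + 15)/(c*(2*c - 3))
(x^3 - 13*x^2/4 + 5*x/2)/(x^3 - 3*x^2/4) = (4*x^2 - 13*x + 10)/(x*(4*x - 3))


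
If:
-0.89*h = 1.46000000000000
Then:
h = -1.64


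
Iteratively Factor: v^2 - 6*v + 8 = (v - 2)*(v - 4)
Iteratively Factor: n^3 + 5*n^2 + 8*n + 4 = (n + 2)*(n^2 + 3*n + 2) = (n + 2)^2*(n + 1)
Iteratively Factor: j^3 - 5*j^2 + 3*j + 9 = (j - 3)*(j^2 - 2*j - 3) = (j - 3)*(j + 1)*(j - 3)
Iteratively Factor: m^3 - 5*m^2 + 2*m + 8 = (m - 4)*(m^2 - m - 2) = (m - 4)*(m - 2)*(m + 1)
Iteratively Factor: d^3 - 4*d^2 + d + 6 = (d + 1)*(d^2 - 5*d + 6) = (d - 3)*(d + 1)*(d - 2)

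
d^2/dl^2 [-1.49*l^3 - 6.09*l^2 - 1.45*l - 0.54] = -8.94*l - 12.18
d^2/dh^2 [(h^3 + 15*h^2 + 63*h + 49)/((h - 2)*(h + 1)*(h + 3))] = 2*(13*h^3 + 165*h^2 + 399*h + 463)/(h^6 + 3*h^5 - 15*h^4 - 35*h^3 + 90*h^2 + 108*h - 216)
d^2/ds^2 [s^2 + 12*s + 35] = 2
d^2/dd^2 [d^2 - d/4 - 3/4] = 2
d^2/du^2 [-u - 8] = 0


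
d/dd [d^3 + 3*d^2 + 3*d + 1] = 3*d^2 + 6*d + 3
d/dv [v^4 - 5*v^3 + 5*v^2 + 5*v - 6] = 4*v^3 - 15*v^2 + 10*v + 5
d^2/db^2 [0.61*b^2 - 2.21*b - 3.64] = 1.22000000000000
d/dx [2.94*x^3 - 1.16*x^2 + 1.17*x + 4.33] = 8.82*x^2 - 2.32*x + 1.17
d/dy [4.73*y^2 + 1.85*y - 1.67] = 9.46*y + 1.85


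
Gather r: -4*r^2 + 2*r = -4*r^2 + 2*r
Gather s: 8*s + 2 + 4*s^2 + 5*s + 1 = 4*s^2 + 13*s + 3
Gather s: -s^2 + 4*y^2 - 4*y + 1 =-s^2 + 4*y^2 - 4*y + 1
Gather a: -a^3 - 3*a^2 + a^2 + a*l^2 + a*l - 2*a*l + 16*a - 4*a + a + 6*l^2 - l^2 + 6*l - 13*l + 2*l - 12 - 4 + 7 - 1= -a^3 - 2*a^2 + a*(l^2 - l + 13) + 5*l^2 - 5*l - 10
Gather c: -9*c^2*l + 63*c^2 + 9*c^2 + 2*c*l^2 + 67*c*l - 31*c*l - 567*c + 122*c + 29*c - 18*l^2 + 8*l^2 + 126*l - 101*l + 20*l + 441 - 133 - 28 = c^2*(72 - 9*l) + c*(2*l^2 + 36*l - 416) - 10*l^2 + 45*l + 280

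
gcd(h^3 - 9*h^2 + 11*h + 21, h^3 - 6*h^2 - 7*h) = h^2 - 6*h - 7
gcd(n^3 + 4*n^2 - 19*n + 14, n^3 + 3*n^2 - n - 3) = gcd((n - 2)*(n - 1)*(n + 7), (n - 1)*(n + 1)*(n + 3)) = n - 1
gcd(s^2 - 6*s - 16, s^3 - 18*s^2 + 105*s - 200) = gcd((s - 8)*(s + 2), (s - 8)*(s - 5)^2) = s - 8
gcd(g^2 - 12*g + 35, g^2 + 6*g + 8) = 1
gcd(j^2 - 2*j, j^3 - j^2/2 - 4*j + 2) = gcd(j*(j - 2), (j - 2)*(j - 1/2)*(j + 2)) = j - 2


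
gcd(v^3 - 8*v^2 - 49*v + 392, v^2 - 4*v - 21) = v - 7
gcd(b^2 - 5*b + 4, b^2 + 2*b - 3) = b - 1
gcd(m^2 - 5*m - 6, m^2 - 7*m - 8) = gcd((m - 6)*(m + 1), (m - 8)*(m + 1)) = m + 1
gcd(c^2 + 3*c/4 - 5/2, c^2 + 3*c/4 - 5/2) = c^2 + 3*c/4 - 5/2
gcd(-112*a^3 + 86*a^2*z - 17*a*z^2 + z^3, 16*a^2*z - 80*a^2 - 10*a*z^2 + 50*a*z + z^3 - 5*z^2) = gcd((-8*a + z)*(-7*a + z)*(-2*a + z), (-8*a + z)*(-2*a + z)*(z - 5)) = 16*a^2 - 10*a*z + z^2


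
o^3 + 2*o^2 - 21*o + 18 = (o - 3)*(o - 1)*(o + 6)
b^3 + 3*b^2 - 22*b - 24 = (b - 4)*(b + 1)*(b + 6)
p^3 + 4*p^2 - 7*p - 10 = (p - 2)*(p + 1)*(p + 5)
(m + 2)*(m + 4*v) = m^2 + 4*m*v + 2*m + 8*v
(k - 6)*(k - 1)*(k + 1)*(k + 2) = k^4 - 4*k^3 - 13*k^2 + 4*k + 12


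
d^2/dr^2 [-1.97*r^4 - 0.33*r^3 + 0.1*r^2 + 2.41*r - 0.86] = -23.64*r^2 - 1.98*r + 0.2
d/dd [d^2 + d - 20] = 2*d + 1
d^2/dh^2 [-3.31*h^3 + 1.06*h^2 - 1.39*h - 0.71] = 2.12 - 19.86*h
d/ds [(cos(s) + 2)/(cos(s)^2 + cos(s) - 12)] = (cos(s)^2 + 4*cos(s) + 14)*sin(s)/(cos(s)^2 + cos(s) - 12)^2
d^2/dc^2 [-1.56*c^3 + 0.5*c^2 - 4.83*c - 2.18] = 1.0 - 9.36*c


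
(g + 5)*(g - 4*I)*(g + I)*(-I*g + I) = -I*g^4 - 3*g^3 - 4*I*g^3 - 12*g^2 + I*g^2 + 15*g - 16*I*g + 20*I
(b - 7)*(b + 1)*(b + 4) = b^3 - 2*b^2 - 31*b - 28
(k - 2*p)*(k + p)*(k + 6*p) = k^3 + 5*k^2*p - 8*k*p^2 - 12*p^3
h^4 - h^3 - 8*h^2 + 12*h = h*(h - 2)^2*(h + 3)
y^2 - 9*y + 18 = (y - 6)*(y - 3)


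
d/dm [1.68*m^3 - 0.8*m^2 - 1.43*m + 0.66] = 5.04*m^2 - 1.6*m - 1.43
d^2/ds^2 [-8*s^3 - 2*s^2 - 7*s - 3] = -48*s - 4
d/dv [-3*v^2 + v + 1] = 1 - 6*v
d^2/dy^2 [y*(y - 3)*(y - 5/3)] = 6*y - 28/3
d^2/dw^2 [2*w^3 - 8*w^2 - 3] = 12*w - 16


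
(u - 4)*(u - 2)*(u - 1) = u^3 - 7*u^2 + 14*u - 8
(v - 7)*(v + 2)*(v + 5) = v^3 - 39*v - 70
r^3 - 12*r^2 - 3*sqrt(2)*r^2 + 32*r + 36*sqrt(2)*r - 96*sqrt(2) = (r - 8)*(r - 4)*(r - 3*sqrt(2))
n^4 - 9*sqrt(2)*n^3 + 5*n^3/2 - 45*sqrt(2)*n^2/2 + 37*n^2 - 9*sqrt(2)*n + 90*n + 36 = (n + 1/2)*(n + 2)*(n - 6*sqrt(2))*(n - 3*sqrt(2))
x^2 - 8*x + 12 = (x - 6)*(x - 2)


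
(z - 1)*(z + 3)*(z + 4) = z^3 + 6*z^2 + 5*z - 12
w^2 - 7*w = w*(w - 7)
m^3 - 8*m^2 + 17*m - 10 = (m - 5)*(m - 2)*(m - 1)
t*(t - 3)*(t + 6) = t^3 + 3*t^2 - 18*t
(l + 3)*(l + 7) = l^2 + 10*l + 21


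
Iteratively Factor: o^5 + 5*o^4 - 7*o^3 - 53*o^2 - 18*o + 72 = (o + 4)*(o^4 + o^3 - 11*o^2 - 9*o + 18) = (o + 3)*(o + 4)*(o^3 - 2*o^2 - 5*o + 6) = (o - 1)*(o + 3)*(o + 4)*(o^2 - o - 6) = (o - 3)*(o - 1)*(o + 3)*(o + 4)*(o + 2)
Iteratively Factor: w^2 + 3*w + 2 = (w + 1)*(w + 2)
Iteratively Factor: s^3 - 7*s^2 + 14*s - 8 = (s - 4)*(s^2 - 3*s + 2) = (s - 4)*(s - 2)*(s - 1)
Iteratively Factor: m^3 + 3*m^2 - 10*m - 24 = (m + 4)*(m^2 - m - 6) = (m + 2)*(m + 4)*(m - 3)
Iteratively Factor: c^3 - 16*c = (c - 4)*(c^2 + 4*c) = c*(c - 4)*(c + 4)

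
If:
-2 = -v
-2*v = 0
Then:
No Solution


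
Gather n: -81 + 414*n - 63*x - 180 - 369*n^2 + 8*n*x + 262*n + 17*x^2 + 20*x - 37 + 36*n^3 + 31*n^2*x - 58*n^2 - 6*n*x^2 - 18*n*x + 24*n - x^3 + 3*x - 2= 36*n^3 + n^2*(31*x - 427) + n*(-6*x^2 - 10*x + 700) - x^3 + 17*x^2 - 40*x - 300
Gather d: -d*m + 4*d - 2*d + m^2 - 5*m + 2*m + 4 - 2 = d*(2 - m) + m^2 - 3*m + 2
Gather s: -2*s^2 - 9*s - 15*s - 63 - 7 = -2*s^2 - 24*s - 70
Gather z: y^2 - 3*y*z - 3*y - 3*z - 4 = y^2 - 3*y + z*(-3*y - 3) - 4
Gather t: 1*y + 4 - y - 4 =0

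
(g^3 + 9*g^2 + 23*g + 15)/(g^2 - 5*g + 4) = (g^3 + 9*g^2 + 23*g + 15)/(g^2 - 5*g + 4)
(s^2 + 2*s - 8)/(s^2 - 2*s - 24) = (s - 2)/(s - 6)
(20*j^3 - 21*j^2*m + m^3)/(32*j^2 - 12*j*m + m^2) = (5*j^2 - 4*j*m - m^2)/(8*j - m)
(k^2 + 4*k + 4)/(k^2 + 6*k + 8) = (k + 2)/(k + 4)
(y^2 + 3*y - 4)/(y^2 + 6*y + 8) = (y - 1)/(y + 2)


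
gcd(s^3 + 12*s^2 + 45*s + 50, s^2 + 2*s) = s + 2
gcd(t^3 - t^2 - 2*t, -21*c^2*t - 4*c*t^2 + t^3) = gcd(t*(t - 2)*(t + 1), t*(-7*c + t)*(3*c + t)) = t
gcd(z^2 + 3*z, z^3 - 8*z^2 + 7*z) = z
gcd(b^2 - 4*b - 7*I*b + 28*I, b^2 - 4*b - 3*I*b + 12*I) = b - 4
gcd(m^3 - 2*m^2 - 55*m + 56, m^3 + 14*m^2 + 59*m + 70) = m + 7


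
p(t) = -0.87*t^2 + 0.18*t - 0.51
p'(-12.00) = 21.06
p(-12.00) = -127.95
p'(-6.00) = 10.62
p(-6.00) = -32.91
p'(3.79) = -6.41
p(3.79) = -12.32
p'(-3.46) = 6.20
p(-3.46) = -11.55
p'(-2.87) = 5.17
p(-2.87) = -8.19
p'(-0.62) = 1.26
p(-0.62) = -0.96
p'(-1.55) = 2.88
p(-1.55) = -2.88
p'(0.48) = -0.66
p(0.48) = -0.62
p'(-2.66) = 4.81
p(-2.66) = -7.14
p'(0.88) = -1.35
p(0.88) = -1.03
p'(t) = 0.18 - 1.74*t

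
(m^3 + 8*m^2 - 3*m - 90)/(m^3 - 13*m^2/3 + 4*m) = 3*(m^2 + 11*m + 30)/(m*(3*m - 4))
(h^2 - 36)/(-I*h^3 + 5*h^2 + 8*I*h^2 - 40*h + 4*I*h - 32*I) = I*(h^2 - 36)/(h^3 + h^2*(-8 + 5*I) - 4*h*(1 + 10*I) + 32)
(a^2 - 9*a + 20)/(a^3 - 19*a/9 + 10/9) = 9*(a^2 - 9*a + 20)/(9*a^3 - 19*a + 10)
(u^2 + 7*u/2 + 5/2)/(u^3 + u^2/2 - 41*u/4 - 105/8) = 4*(u + 1)/(4*u^2 - 8*u - 21)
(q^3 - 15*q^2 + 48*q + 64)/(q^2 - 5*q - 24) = (q^2 - 7*q - 8)/(q + 3)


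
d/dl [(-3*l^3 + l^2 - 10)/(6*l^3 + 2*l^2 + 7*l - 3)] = 2*(-6*l^4 - 21*l^3 + 107*l^2 + 17*l + 35)/(36*l^6 + 24*l^5 + 88*l^4 - 8*l^3 + 37*l^2 - 42*l + 9)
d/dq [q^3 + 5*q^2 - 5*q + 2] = 3*q^2 + 10*q - 5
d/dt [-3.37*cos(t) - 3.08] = 3.37*sin(t)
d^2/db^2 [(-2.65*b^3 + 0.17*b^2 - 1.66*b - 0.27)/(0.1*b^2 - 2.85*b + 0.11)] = (-5.55111512312578e-17*b^5 - 42.92725*b^3 + 4.95723*b^2 + 0.378869999999999*b - 5.416916)/(0.001*b^6 - 0.0855*b^5 + 2.44005*b^4 - 23.337225*b^3 + 2.684055*b^2 - 0.103455*b + 0.001331)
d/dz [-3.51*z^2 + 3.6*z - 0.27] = 3.6 - 7.02*z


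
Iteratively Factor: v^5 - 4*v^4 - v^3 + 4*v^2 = (v + 1)*(v^4 - 5*v^3 + 4*v^2) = v*(v + 1)*(v^3 - 5*v^2 + 4*v) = v*(v - 4)*(v + 1)*(v^2 - v) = v*(v - 4)*(v - 1)*(v + 1)*(v)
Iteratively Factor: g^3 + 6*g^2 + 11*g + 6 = (g + 2)*(g^2 + 4*g + 3) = (g + 2)*(g + 3)*(g + 1)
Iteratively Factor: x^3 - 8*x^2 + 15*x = (x - 5)*(x^2 - 3*x) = x*(x - 5)*(x - 3)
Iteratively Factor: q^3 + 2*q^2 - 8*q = (q)*(q^2 + 2*q - 8) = q*(q + 4)*(q - 2)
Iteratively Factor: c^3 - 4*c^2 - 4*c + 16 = (c - 2)*(c^2 - 2*c - 8) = (c - 4)*(c - 2)*(c + 2)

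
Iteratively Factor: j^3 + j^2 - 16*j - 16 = (j - 4)*(j^2 + 5*j + 4) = (j - 4)*(j + 4)*(j + 1)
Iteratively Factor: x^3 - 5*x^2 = (x)*(x^2 - 5*x) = x^2*(x - 5)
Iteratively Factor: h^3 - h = (h)*(h^2 - 1) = h*(h + 1)*(h - 1)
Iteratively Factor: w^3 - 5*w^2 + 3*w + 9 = (w - 3)*(w^2 - 2*w - 3) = (w - 3)^2*(w + 1)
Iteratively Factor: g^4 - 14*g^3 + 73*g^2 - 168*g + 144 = (g - 3)*(g^3 - 11*g^2 + 40*g - 48) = (g - 4)*(g - 3)*(g^2 - 7*g + 12) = (g - 4)*(g - 3)^2*(g - 4)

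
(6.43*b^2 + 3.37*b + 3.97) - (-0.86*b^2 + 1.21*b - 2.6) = 7.29*b^2 + 2.16*b + 6.57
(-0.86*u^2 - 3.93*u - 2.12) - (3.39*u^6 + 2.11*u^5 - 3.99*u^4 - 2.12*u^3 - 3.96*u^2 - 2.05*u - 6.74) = -3.39*u^6 - 2.11*u^5 + 3.99*u^4 + 2.12*u^3 + 3.1*u^2 - 1.88*u + 4.62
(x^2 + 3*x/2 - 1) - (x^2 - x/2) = 2*x - 1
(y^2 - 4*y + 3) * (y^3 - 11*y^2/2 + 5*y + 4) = y^5 - 19*y^4/2 + 30*y^3 - 65*y^2/2 - y + 12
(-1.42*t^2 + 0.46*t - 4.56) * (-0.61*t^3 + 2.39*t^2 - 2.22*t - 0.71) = 0.8662*t^5 - 3.6744*t^4 + 7.0334*t^3 - 10.9114*t^2 + 9.7966*t + 3.2376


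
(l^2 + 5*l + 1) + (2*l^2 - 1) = 3*l^2 + 5*l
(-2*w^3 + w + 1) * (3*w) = -6*w^4 + 3*w^2 + 3*w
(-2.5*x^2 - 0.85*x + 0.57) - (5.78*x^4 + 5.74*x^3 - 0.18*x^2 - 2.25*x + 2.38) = -5.78*x^4 - 5.74*x^3 - 2.32*x^2 + 1.4*x - 1.81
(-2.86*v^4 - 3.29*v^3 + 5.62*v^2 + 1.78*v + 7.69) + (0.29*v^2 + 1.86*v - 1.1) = -2.86*v^4 - 3.29*v^3 + 5.91*v^2 + 3.64*v + 6.59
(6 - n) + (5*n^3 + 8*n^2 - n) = 5*n^3 + 8*n^2 - 2*n + 6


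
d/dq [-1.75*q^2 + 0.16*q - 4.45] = 0.16 - 3.5*q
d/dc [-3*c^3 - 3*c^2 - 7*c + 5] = -9*c^2 - 6*c - 7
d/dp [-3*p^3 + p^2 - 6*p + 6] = -9*p^2 + 2*p - 6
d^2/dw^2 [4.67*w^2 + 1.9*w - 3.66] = 9.34000000000000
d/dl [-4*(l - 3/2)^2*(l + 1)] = -12*l^2 + 16*l + 3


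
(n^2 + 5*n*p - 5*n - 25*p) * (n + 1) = n^3 + 5*n^2*p - 4*n^2 - 20*n*p - 5*n - 25*p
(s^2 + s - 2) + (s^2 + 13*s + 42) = 2*s^2 + 14*s + 40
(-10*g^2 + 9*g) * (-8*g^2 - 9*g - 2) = 80*g^4 + 18*g^3 - 61*g^2 - 18*g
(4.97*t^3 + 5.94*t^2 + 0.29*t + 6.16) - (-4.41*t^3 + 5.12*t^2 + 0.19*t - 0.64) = 9.38*t^3 + 0.82*t^2 + 0.1*t + 6.8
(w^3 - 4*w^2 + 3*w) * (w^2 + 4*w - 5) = w^5 - 18*w^3 + 32*w^2 - 15*w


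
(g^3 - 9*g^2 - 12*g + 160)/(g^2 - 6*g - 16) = (g^2 - g - 20)/(g + 2)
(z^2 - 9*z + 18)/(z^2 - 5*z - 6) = (z - 3)/(z + 1)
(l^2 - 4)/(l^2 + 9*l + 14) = (l - 2)/(l + 7)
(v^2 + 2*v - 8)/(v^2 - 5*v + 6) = (v + 4)/(v - 3)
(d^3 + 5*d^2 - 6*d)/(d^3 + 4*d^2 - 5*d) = (d + 6)/(d + 5)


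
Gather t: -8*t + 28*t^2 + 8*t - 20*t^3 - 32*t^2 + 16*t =-20*t^3 - 4*t^2 + 16*t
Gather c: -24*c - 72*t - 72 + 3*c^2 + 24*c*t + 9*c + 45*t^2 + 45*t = 3*c^2 + c*(24*t - 15) + 45*t^2 - 27*t - 72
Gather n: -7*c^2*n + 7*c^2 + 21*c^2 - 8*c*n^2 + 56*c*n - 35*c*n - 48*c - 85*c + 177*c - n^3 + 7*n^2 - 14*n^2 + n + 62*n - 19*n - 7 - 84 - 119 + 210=28*c^2 + 44*c - n^3 + n^2*(-8*c - 7) + n*(-7*c^2 + 21*c + 44)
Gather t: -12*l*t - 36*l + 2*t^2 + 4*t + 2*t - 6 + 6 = -36*l + 2*t^2 + t*(6 - 12*l)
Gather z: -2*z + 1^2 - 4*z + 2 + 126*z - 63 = 120*z - 60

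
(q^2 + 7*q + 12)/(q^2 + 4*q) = (q + 3)/q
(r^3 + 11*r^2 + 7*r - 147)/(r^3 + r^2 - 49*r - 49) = (r^2 + 4*r - 21)/(r^2 - 6*r - 7)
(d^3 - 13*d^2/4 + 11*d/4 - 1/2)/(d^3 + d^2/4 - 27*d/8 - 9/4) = 2*(4*d^2 - 5*d + 1)/(8*d^2 + 18*d + 9)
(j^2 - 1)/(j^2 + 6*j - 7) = (j + 1)/(j + 7)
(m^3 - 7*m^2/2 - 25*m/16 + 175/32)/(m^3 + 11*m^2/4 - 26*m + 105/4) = (8*m^2 - 18*m - 35)/(8*(m^2 + 4*m - 21))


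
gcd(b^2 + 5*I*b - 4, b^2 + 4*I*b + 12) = 1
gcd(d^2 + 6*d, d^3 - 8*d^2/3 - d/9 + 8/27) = 1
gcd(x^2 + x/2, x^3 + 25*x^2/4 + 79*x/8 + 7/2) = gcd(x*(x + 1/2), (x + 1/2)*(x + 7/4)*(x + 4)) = x + 1/2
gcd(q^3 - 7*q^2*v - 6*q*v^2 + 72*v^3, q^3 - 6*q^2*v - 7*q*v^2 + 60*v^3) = q^2 - q*v - 12*v^2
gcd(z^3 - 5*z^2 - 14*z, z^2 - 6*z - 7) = z - 7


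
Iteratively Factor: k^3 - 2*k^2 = (k)*(k^2 - 2*k) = k^2*(k - 2)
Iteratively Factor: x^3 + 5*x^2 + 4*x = (x)*(x^2 + 5*x + 4) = x*(x + 4)*(x + 1)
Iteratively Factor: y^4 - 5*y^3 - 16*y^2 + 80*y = (y - 4)*(y^3 - y^2 - 20*y) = (y - 4)*(y + 4)*(y^2 - 5*y) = y*(y - 4)*(y + 4)*(y - 5)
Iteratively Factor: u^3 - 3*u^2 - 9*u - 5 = (u - 5)*(u^2 + 2*u + 1) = (u - 5)*(u + 1)*(u + 1)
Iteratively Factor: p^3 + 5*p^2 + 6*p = (p)*(p^2 + 5*p + 6) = p*(p + 2)*(p + 3)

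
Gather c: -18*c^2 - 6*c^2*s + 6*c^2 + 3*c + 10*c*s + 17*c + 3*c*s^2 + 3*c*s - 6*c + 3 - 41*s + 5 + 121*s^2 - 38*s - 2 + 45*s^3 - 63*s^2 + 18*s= c^2*(-6*s - 12) + c*(3*s^2 + 13*s + 14) + 45*s^3 + 58*s^2 - 61*s + 6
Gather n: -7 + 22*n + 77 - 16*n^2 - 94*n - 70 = -16*n^2 - 72*n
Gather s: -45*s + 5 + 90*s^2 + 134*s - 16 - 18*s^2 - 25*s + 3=72*s^2 + 64*s - 8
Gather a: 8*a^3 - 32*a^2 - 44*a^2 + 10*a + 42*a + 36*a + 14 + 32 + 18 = 8*a^3 - 76*a^2 + 88*a + 64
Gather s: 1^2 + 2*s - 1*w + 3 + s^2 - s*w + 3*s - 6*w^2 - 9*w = s^2 + s*(5 - w) - 6*w^2 - 10*w + 4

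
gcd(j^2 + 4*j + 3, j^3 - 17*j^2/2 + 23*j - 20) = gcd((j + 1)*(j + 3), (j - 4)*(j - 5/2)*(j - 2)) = 1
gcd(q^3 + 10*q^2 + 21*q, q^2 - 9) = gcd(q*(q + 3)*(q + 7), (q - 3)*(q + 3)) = q + 3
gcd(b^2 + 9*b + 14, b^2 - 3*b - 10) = b + 2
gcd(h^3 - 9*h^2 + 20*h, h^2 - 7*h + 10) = h - 5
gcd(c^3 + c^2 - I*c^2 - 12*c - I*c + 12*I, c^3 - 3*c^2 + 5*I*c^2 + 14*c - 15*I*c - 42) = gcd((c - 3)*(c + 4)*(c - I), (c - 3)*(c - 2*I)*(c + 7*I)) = c - 3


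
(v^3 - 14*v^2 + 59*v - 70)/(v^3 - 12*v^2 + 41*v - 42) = (v - 5)/(v - 3)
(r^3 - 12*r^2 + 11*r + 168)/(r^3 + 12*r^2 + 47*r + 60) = (r^2 - 15*r + 56)/(r^2 + 9*r + 20)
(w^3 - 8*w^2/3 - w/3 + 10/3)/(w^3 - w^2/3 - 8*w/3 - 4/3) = (3*w - 5)/(3*w + 2)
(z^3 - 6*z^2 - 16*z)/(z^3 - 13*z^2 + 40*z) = (z + 2)/(z - 5)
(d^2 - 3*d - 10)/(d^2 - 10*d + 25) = (d + 2)/(d - 5)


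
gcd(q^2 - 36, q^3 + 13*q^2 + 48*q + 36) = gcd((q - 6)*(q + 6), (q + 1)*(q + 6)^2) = q + 6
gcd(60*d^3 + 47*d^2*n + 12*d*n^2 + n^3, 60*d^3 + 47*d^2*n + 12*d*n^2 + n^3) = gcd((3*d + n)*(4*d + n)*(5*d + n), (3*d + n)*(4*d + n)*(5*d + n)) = 60*d^3 + 47*d^2*n + 12*d*n^2 + n^3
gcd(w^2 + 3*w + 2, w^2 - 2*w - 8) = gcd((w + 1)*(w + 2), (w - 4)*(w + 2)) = w + 2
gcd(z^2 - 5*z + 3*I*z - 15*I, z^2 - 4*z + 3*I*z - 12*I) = z + 3*I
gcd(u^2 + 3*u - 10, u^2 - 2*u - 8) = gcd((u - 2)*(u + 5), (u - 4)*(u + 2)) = 1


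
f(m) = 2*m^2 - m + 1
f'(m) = 4*m - 1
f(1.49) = 3.95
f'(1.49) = 4.96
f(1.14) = 2.46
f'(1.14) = 3.56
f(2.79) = 13.78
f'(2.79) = 10.16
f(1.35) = 3.30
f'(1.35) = 4.40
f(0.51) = 1.01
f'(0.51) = 1.04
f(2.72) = 13.08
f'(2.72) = 9.88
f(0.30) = 0.88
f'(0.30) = 0.20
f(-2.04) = 11.36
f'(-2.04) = -9.16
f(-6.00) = 79.00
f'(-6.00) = -25.00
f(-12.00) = 301.00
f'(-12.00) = -49.00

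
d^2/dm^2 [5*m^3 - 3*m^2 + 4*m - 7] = 30*m - 6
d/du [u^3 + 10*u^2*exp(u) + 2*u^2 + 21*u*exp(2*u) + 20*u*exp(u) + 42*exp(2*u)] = 10*u^2*exp(u) + 3*u^2 + 42*u*exp(2*u) + 40*u*exp(u) + 4*u + 105*exp(2*u) + 20*exp(u)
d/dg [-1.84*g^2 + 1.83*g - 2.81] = 1.83 - 3.68*g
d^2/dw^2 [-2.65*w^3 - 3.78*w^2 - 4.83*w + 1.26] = -15.9*w - 7.56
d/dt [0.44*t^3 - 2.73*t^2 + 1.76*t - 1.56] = 1.32*t^2 - 5.46*t + 1.76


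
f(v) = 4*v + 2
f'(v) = 4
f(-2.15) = -6.60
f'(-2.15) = 4.00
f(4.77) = 21.08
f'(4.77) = 4.00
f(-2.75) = -9.00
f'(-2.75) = 4.00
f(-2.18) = -6.72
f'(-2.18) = 4.00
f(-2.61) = -8.44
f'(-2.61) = 4.00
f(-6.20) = -22.80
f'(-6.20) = 4.00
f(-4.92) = -17.68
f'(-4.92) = 4.00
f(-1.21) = -2.84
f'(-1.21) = 4.00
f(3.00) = 14.00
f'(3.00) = 4.00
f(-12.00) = -46.00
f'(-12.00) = 4.00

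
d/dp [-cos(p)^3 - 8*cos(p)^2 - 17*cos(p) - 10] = (3*cos(p)^2 + 16*cos(p) + 17)*sin(p)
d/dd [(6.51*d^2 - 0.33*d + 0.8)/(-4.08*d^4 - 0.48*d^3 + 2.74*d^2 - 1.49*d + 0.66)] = (53.1216*d^5 - 0.9144*d^4 + 12.7392*d^3 - 7.6437*d^2 + 4.2092*d + 0.9742)/(16.6464*d^8 + 3.9168*d^7 - 22.128*d^6 + 9.528*d^5 + 3.5524*d^4 - 8.7988*d^3 + 5.8369*d^2 - 1.9668*d + 0.4356)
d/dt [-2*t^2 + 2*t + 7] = 2 - 4*t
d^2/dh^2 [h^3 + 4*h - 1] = 6*h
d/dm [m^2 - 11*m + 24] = 2*m - 11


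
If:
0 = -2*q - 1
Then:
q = -1/2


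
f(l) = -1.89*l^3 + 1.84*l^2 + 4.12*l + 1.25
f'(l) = -5.67*l^2 + 3.68*l + 4.12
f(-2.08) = 17.65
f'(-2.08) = -28.07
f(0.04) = 1.42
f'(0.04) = 4.26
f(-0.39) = 0.04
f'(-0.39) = 1.82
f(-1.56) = 6.48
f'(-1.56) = -15.42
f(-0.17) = 0.61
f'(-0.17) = 3.33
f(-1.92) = 13.50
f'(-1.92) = -23.85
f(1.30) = 5.56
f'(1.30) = -0.68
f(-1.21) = 2.31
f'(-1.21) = -8.63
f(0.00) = 1.25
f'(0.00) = 4.12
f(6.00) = -316.03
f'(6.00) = -177.92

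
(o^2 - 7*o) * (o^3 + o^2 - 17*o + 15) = o^5 - 6*o^4 - 24*o^3 + 134*o^2 - 105*o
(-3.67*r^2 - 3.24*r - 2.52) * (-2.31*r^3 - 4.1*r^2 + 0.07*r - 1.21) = 8.4777*r^5 + 22.5314*r^4 + 18.8483*r^3 + 14.5459*r^2 + 3.744*r + 3.0492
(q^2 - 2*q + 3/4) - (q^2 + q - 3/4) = 3/2 - 3*q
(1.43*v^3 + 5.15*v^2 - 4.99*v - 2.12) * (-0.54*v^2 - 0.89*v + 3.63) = -0.7722*v^5 - 4.0537*v^4 + 3.302*v^3 + 24.2804*v^2 - 16.2269*v - 7.6956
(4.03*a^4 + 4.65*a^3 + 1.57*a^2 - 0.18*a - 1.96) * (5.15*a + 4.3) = 20.7545*a^5 + 41.2765*a^4 + 28.0805*a^3 + 5.824*a^2 - 10.868*a - 8.428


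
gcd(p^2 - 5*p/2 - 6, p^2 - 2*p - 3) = 1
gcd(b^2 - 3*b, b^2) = b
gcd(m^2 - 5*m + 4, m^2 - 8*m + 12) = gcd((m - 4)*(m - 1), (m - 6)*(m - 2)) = 1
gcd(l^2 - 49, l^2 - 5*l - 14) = l - 7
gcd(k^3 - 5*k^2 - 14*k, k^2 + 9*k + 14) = k + 2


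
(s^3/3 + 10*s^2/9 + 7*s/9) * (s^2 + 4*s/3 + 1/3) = s^5/3 + 14*s^4/9 + 64*s^3/27 + 38*s^2/27 + 7*s/27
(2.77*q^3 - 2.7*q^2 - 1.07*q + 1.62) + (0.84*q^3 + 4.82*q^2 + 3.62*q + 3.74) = 3.61*q^3 + 2.12*q^2 + 2.55*q + 5.36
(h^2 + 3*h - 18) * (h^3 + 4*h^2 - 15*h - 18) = h^5 + 7*h^4 - 21*h^3 - 135*h^2 + 216*h + 324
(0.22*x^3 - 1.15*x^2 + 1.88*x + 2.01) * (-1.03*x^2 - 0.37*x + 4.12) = -0.2266*x^5 + 1.1031*x^4 - 0.6045*x^3 - 7.5039*x^2 + 7.0019*x + 8.2812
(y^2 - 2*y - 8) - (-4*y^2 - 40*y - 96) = 5*y^2 + 38*y + 88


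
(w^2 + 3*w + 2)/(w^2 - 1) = (w + 2)/(w - 1)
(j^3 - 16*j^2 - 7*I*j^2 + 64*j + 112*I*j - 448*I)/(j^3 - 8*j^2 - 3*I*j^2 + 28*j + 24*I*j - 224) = (j - 8)/(j + 4*I)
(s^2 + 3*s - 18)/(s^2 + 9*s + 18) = (s - 3)/(s + 3)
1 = 1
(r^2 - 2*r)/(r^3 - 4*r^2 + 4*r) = 1/(r - 2)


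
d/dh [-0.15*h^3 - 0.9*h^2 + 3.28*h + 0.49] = -0.45*h^2 - 1.8*h + 3.28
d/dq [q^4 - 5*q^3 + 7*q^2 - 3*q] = 4*q^3 - 15*q^2 + 14*q - 3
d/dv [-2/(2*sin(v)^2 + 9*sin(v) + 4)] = 2*(4*sin(v) + 9)*cos(v)/(2*sin(v)^2 + 9*sin(v) + 4)^2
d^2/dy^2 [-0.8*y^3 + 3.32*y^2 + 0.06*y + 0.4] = 6.64 - 4.8*y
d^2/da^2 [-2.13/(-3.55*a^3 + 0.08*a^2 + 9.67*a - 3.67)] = ((0.3408 - 45.369*a)*(3.55*a^3 - 0.08*a^2 - 9.67*a + 3.67) + 2.13*(-21.3*a^2 + 0.32*a + 19.34)*(-10.65*a^2 + 0.16*a + 9.67))/(3.55*a^3 - 0.08*a^2 - 9.67*a + 3.67)^3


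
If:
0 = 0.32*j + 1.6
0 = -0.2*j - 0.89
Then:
No Solution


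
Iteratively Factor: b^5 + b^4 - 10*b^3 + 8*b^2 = (b - 2)*(b^4 + 3*b^3 - 4*b^2) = b*(b - 2)*(b^3 + 3*b^2 - 4*b) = b^2*(b - 2)*(b^2 + 3*b - 4) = b^2*(b - 2)*(b - 1)*(b + 4)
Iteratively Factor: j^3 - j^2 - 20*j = (j)*(j^2 - j - 20) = j*(j + 4)*(j - 5)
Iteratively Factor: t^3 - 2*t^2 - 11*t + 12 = (t - 4)*(t^2 + 2*t - 3) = (t - 4)*(t - 1)*(t + 3)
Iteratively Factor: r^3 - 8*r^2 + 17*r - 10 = (r - 1)*(r^2 - 7*r + 10) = (r - 2)*(r - 1)*(r - 5)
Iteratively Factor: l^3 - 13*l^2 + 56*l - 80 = (l - 4)*(l^2 - 9*l + 20) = (l - 5)*(l - 4)*(l - 4)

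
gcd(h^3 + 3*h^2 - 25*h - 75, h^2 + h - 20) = h + 5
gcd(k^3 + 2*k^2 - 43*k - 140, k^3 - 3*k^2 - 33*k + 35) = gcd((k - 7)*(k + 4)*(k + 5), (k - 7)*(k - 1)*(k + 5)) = k^2 - 2*k - 35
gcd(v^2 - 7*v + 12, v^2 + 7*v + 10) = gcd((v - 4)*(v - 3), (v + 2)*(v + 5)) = 1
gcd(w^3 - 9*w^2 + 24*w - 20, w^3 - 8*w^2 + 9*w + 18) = 1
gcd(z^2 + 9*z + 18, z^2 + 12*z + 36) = z + 6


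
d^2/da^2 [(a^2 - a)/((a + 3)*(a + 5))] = 6*(-3*a^3 - 15*a^2 + 15*a + 115)/(a^6 + 24*a^5 + 237*a^4 + 1232*a^3 + 3555*a^2 + 5400*a + 3375)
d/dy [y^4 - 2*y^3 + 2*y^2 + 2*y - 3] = 4*y^3 - 6*y^2 + 4*y + 2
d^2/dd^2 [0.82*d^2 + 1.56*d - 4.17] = 1.64000000000000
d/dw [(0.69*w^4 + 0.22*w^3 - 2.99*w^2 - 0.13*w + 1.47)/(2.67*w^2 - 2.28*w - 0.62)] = (3.6846*w^5 - 4.1322*w^4 - 2.7144*w^3 + 6.7551*w^2 - 4.1422*w + 3.4322)/(7.1289*w^4 - 12.1752*w^3 + 1.8876*w^2 + 2.8272*w + 0.3844)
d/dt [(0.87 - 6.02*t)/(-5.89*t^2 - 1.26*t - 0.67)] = (-35.4578*t^2 + 10.2486*t + 5.1296)/(34.6921*t^4 + 14.8428*t^3 + 9.4802*t^2 + 1.6884*t + 0.4489)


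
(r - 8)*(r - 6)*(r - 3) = r^3 - 17*r^2 + 90*r - 144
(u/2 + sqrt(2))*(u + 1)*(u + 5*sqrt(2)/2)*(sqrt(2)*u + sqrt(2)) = sqrt(2)*u^4/2 + sqrt(2)*u^3 + 9*u^3/2 + 11*sqrt(2)*u^2/2 + 9*u^2 + 9*u/2 + 10*sqrt(2)*u + 5*sqrt(2)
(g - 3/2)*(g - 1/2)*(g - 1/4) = g^3 - 9*g^2/4 + 5*g/4 - 3/16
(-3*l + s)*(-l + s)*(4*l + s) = 12*l^3 - 13*l^2*s + s^3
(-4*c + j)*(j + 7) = -4*c*j - 28*c + j^2 + 7*j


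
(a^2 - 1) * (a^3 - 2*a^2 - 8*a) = a^5 - 2*a^4 - 9*a^3 + 2*a^2 + 8*a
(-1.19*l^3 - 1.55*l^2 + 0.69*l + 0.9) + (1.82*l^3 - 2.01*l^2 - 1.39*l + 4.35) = 0.63*l^3 - 3.56*l^2 - 0.7*l + 5.25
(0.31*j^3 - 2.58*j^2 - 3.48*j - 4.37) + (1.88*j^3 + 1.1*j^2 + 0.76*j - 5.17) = 2.19*j^3 - 1.48*j^2 - 2.72*j - 9.54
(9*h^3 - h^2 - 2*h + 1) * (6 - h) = -9*h^4 + 55*h^3 - 4*h^2 - 13*h + 6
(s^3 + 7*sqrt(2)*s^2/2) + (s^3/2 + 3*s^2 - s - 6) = 3*s^3/2 + 3*s^2 + 7*sqrt(2)*s^2/2 - s - 6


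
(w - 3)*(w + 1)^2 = w^3 - w^2 - 5*w - 3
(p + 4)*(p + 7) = p^2 + 11*p + 28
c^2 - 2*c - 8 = (c - 4)*(c + 2)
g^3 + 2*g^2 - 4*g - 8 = (g - 2)*(g + 2)^2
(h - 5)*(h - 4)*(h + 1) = h^3 - 8*h^2 + 11*h + 20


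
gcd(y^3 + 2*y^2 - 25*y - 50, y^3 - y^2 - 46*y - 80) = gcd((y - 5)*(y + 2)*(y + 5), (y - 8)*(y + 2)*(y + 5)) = y^2 + 7*y + 10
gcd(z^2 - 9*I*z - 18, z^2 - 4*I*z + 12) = z - 6*I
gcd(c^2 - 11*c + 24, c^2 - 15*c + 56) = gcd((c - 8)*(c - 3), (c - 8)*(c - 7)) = c - 8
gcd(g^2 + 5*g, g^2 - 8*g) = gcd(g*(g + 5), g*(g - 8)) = g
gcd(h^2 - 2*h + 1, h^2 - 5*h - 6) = 1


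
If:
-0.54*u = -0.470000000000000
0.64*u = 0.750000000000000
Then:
No Solution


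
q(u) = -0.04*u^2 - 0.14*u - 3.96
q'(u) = -0.08*u - 0.14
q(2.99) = -4.74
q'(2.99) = -0.38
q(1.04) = -4.15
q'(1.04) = -0.22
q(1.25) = -4.20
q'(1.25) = -0.24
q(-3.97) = -4.03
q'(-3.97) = 0.18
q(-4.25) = -4.09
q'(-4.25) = 0.20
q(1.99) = -4.40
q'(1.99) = -0.30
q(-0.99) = -3.86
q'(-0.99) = -0.06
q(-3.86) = -4.02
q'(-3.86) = 0.17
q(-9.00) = -5.94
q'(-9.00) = 0.58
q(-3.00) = -3.90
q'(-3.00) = 0.10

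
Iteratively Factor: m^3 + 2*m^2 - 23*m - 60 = (m + 4)*(m^2 - 2*m - 15) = (m - 5)*(m + 4)*(m + 3)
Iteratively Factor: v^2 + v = (v)*(v + 1)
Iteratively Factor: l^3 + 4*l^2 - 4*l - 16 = (l - 2)*(l^2 + 6*l + 8) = (l - 2)*(l + 2)*(l + 4)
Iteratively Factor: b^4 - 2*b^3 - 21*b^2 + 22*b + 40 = (b + 4)*(b^3 - 6*b^2 + 3*b + 10) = (b + 1)*(b + 4)*(b^2 - 7*b + 10) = (b - 5)*(b + 1)*(b + 4)*(b - 2)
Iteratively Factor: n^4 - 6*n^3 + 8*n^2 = (n)*(n^3 - 6*n^2 + 8*n) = n*(n - 2)*(n^2 - 4*n) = n*(n - 4)*(n - 2)*(n)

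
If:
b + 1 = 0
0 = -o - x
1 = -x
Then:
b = -1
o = 1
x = -1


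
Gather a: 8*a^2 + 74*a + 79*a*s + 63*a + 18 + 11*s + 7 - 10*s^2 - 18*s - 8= 8*a^2 + a*(79*s + 137) - 10*s^2 - 7*s + 17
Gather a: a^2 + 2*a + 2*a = a^2 + 4*a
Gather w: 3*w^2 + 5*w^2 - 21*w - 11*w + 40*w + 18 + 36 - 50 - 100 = 8*w^2 + 8*w - 96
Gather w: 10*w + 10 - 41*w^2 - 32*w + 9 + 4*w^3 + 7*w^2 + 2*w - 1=4*w^3 - 34*w^2 - 20*w + 18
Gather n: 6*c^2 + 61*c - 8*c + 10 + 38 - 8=6*c^2 + 53*c + 40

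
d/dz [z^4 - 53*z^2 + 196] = 4*z^3 - 106*z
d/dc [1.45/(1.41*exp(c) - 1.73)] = -2.0445*exp(c)/(1.41*exp(c) - 1.73)^2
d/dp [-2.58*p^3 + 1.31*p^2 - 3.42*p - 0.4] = -7.74*p^2 + 2.62*p - 3.42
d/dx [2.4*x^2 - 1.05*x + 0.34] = 4.8*x - 1.05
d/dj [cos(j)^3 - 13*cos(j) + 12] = (13 - 3*cos(j)^2)*sin(j)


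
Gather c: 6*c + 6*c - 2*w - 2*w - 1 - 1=12*c - 4*w - 2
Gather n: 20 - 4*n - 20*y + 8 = -4*n - 20*y + 28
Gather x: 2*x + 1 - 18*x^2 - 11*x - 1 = -18*x^2 - 9*x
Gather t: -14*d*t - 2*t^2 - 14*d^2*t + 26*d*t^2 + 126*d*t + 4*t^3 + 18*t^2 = 4*t^3 + t^2*(26*d + 16) + t*(-14*d^2 + 112*d)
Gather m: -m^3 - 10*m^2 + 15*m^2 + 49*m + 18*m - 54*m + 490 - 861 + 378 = -m^3 + 5*m^2 + 13*m + 7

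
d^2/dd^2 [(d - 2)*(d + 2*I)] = 2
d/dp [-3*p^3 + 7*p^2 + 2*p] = -9*p^2 + 14*p + 2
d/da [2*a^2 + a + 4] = 4*a + 1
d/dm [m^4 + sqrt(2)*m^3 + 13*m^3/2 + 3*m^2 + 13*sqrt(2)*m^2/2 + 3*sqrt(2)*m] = 4*m^3 + 3*sqrt(2)*m^2 + 39*m^2/2 + 6*m + 13*sqrt(2)*m + 3*sqrt(2)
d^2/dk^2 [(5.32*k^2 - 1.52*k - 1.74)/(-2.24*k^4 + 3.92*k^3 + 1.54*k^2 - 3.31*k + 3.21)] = (-160.161792*k^8 + 371.80416*k^7 - 239.138816*k^6 + 123.658752000001*k^5 - 1131.993408*k^4 + 1367.871568*k^3 - 32.290272*k^2 - 229.669272*k - 56.411124)/(11.239424*k^12 - 59.006976*k^11 + 80.080896*k^10 + 70.723072*k^9 - 277.761792*k^8 + 225.307488*k^7 + 108.32444*k^6 - 364.36386*k^5 + 245.690214*k^4 + 13.264399*k^3 - 153.112185*k^2 + 102.319713*k - 33.076161)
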